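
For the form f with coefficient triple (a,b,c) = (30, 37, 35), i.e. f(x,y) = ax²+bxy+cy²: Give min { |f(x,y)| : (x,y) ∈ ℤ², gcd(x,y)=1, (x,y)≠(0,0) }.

translate: b→-23 (≡37 mod 60), so (30,37,35)→(30,-23,28)
flip: (30,-23,28)→(28,23,30)
reduced (well bottom): (28,23,30) with a≤c, −a<b≤a
well minimum = a = 28

28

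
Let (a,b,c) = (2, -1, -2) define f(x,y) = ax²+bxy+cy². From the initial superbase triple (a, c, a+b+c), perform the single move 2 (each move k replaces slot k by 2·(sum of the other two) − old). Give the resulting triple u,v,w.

start (2,-2,-1) = (f(1,0),f(0,1),f(1,1))
replace slot 2: 2·(2+(-1)) − (-2) = 4 → (2,4,-1)

2,4,-1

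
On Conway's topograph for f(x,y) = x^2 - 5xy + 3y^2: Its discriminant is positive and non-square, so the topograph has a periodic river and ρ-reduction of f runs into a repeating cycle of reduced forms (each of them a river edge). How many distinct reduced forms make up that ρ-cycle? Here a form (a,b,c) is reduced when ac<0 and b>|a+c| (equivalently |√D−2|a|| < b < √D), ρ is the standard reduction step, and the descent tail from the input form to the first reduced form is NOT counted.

D = 13, ⌊√D⌋ = 3
descent: ρ → (3,-1,-1)
descent: ρ → (-1,3,1)  [lands on river]
river: ρ → (1,3,-1)
ρ-cycle length = 2 (tail of 2 descent steps not counted)

2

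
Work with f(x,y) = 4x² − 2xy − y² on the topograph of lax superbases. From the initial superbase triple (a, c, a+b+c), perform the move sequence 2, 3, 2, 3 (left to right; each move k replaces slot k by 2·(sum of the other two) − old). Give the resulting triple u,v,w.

start (4,-1,1) = (f(1,0),f(0,1),f(1,1))
replace slot 2: 2·(4+1) − (-1) = 11 → (4,11,1)
replace slot 3: 2·(4+11) − 1 = 29 → (4,11,29)
replace slot 2: 2·(4+29) − 11 = 55 → (4,55,29)
replace slot 3: 2·(4+55) − 29 = 89 → (4,55,89)

4,55,89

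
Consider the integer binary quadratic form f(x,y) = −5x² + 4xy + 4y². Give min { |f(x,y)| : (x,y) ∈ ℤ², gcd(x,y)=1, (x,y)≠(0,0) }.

river: ρ → (4,4,-5)
river: ρ → (-5,6,3)
river: ρ → (3,6,-5)
river: ρ → (-5,4,4)
closes: descent 0, river 4
min |a| on river = 3

3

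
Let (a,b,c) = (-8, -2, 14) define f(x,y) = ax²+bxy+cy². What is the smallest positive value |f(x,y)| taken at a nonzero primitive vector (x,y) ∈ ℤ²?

descent: ρ → (14,2,-8)
descent: ρ → (-8,14,8)  [lands on river]
river: ρ → (8,18,-4)
river: ρ → (-4,14,16)
river: ρ → (16,18,-2)
river: ρ → (-2,18,16)
river: ρ → (16,14,-4)
river: ρ → (-4,18,8)
river: ρ → (8,14,-8)
river: ρ → (-8,18,4)
river: ρ → (4,14,-16)
river: ρ → (-16,18,2)
river: ρ → (2,18,-16)
river: ρ → (-16,14,4)
river: ρ → (4,18,-8)
closes: descent 2, river 14
min |a| on river = 2

2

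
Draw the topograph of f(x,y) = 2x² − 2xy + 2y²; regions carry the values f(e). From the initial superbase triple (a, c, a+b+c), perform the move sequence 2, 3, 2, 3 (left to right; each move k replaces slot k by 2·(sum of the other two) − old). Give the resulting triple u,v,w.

start (2,2,2) = (f(1,0),f(0,1),f(1,1))
replace slot 2: 2·(2+2) − 2 = 6 → (2,6,2)
replace slot 3: 2·(2+6) − 2 = 14 → (2,6,14)
replace slot 2: 2·(2+14) − 6 = 26 → (2,26,14)
replace slot 3: 2·(2+26) − 14 = 42 → (2,26,42)

2,26,42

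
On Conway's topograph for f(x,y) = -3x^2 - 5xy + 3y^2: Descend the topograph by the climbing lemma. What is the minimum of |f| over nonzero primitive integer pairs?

descent: ρ → (3,5,-3)  [lands on river]
river: ρ → (-3,7,1)
river: ρ → (1,7,-3)
river: ρ → (-3,5,3)
river: ρ → (3,7,-1)
river: ρ → (-1,7,3)
closes: descent 1, river 6
min |a| on river = 1

1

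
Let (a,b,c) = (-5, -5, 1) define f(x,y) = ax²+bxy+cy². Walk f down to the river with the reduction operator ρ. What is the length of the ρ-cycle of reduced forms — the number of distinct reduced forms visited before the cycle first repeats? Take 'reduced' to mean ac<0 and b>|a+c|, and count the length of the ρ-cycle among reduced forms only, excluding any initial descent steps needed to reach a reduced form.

D = 45, ⌊√D⌋ = 6
descent: ρ → (1,5,-5)  [lands on river]
river: ρ → (-5,5,1)
ρ-cycle length = 2 (tail of 1 descent step not counted)

2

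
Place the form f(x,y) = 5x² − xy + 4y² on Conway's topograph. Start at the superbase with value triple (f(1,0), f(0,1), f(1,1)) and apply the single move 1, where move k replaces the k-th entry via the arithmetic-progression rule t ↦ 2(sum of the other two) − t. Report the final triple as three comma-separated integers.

start (5,4,8) = (f(1,0),f(0,1),f(1,1))
replace slot 1: 2·(4+8) − 5 = 19 → (19,4,8)

19,4,8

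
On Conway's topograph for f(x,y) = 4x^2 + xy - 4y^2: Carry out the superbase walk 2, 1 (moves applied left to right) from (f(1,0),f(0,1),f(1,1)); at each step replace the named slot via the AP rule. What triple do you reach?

start (4,-4,1) = (f(1,0),f(0,1),f(1,1))
replace slot 2: 2·(4+1) − (-4) = 14 → (4,14,1)
replace slot 1: 2·(14+1) − 4 = 26 → (26,14,1)

26,14,1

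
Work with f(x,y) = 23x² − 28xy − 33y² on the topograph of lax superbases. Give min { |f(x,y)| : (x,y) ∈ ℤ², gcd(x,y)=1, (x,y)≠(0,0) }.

descent: ρ → (-33,28,23)  [lands on river]
river: ρ → (23,18,-38)
river: ρ → (-38,58,3)
river: ρ → (3,56,-57)
river: ρ → (-57,58,2)
river: ρ → (2,58,-57)
river: ρ → (-57,56,3)
river: ρ → (3,58,-38)
river: ρ → (-38,18,23)
river: ρ → (23,28,-33)
river: ρ → (-33,38,18)
river: ρ → (18,34,-37)
river: ρ → (-37,40,15)
river: ρ → (15,50,-22)
river: ρ → (-22,38,27)
river: ρ → (27,16,-33)
river: ρ → (-33,50,10)
river: ρ → (10,50,-33)
river: ρ → (-33,16,27)
river: ρ → (27,38,-22)
river: ρ → (-22,50,15)
river: ρ → (15,40,-37)
river: ρ → (-37,34,18)
river: ρ → (18,38,-33)
closes: descent 1, river 24
min |a| on river = 2

2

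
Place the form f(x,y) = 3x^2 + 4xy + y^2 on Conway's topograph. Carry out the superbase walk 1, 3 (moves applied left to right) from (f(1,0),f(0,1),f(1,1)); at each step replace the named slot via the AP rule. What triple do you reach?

start (3,1,8) = (f(1,0),f(0,1),f(1,1))
replace slot 1: 2·(1+8) − 3 = 15 → (15,1,8)
replace slot 3: 2·(15+1) − 8 = 24 → (15,1,24)

15,1,24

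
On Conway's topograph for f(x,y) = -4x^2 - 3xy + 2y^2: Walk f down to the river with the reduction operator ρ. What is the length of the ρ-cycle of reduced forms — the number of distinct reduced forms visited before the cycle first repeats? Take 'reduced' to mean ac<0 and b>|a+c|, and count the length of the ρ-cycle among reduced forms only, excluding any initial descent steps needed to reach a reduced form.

D = 41, ⌊√D⌋ = 6
descent: ρ → (2,3,-4)  [lands on river]
river: ρ → (-4,5,1)
river: ρ → (1,5,-4)
river: ρ → (-4,3,2)
river: ρ → (2,5,-2)
river: ρ → (-2,3,4)
river: ρ → (4,5,-1)
river: ρ → (-1,5,4)
river: ρ → (4,3,-2)
river: ρ → (-2,5,2)
ρ-cycle length = 10 (tail of 1 descent step not counted)

10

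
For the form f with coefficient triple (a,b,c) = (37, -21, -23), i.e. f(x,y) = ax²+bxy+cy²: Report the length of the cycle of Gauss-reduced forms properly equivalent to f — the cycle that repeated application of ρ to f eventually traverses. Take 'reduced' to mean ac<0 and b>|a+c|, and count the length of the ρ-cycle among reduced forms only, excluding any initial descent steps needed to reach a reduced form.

D = 3845, ⌊√D⌋ = 62
descent: ρ → (-23,21,37)  [lands on river]
river: ρ → (37,53,-7)
river: ρ → (-7,59,13)
river: ρ → (13,45,-35)
river: ρ → (-35,25,23)
river: ρ → (23,21,-37)
river: ρ → (-37,53,7)
river: ρ → (7,59,-13)
river: ρ → (-13,45,35)
river: ρ → (35,25,-23)
ρ-cycle length = 10 (tail of 1 descent step not counted)

10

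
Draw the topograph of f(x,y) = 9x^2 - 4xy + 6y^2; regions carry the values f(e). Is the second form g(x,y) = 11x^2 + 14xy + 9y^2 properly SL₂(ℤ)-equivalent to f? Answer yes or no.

D₁ = -200, D₂ = -200
f: flip: (9,-4,6)→(6,4,9)
f: reduced (well bottom): (6,4,9) with a≤c, −a<b≤a
g: translate: b→-8 (≡14 mod 22), so (11,14,9)→(11,-8,6)
g: flip: (11,-8,6)→(6,8,11)
g: translate: b→-4 (≡8 mod 12), so (6,8,11)→(6,-4,9)
g: reduced (well bottom): (6,-4,9) with a≤c, −a<b≤a
reduced forms (6, 4, 9) vs (6, -4, 9) ⇒ inequivalent

no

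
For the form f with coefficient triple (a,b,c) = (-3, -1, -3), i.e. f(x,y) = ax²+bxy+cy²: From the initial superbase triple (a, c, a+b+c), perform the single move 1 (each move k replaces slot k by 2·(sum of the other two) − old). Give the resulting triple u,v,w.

start (-3,-3,-7) = (f(1,0),f(0,1),f(1,1))
replace slot 1: 2·((-3)+(-7)) − (-3) = -17 → (-17,-3,-7)

-17,-3,-7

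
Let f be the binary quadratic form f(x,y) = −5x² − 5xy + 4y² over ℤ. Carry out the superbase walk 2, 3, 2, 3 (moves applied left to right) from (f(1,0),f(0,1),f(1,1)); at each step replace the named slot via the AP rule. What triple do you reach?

start (-5,4,-6) = (f(1,0),f(0,1),f(1,1))
replace slot 2: 2·((-5)+(-6)) − 4 = -26 → (-5,-26,-6)
replace slot 3: 2·((-5)+(-26)) − (-6) = -56 → (-5,-26,-56)
replace slot 2: 2·((-5)+(-56)) − (-26) = -96 → (-5,-96,-56)
replace slot 3: 2·((-5)+(-96)) − (-56) = -146 → (-5,-96,-146)

-5,-96,-146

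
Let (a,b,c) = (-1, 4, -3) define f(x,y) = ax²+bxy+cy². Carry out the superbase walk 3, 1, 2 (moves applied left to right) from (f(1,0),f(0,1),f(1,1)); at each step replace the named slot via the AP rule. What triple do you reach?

start (-1,-3,0) = (f(1,0),f(0,1),f(1,1))
replace slot 3: 2·((-1)+(-3)) − 0 = -8 → (-1,-3,-8)
replace slot 1: 2·((-3)+(-8)) − (-1) = -21 → (-21,-3,-8)
replace slot 2: 2·((-21)+(-8)) − (-3) = -55 → (-21,-55,-8)

-21,-55,-8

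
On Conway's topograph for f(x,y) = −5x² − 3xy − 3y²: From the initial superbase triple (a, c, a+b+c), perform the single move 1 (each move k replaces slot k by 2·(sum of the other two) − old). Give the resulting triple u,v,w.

start (-5,-3,-11) = (f(1,0),f(0,1),f(1,1))
replace slot 1: 2·((-3)+(-11)) − (-5) = -23 → (-23,-3,-11)

-23,-3,-11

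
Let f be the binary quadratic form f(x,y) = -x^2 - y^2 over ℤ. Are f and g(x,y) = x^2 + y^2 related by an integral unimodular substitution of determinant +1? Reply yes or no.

D₁ = -4, D₂ = -4
f is negative-definite; reduce −f:
−f: reduced (well bottom): (1,0,1) with a≤c, −a<b≤a
flip sign back: reduced form of f is (-1,0,-1)
g: reduced (well bottom): (1,0,1) with a≤c, −a<b≤a
reduced forms (-1, 0, -1) vs (1, 0, 1) ⇒ inequivalent

no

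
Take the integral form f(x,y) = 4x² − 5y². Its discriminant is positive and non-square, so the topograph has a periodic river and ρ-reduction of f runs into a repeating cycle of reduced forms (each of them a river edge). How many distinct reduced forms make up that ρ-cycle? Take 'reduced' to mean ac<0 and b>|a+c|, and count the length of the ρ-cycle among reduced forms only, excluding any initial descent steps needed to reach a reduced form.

D = 80, ⌊√D⌋ = 8
descent: ρ → (-5,0,4)
descent: ρ → (4,8,-1)  [lands on river]
river: ρ → (-1,8,4)
ρ-cycle length = 2 (tail of 2 descent steps not counted)

2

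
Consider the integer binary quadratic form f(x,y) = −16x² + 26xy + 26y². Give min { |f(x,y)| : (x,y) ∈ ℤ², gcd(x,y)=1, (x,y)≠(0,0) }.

river: ρ → (26,26,-16)
river: ρ → (-16,38,14)
river: ρ → (14,46,-4)
river: ρ → (-4,42,36)
river: ρ → (36,30,-10)
river: ρ → (-10,30,36)
river: ρ → (36,42,-4)
river: ρ → (-4,46,14)
river: ρ → (14,38,-16)
river: ρ → (-16,26,26)
closes: descent 0, river 10
min |a| on river = 4

4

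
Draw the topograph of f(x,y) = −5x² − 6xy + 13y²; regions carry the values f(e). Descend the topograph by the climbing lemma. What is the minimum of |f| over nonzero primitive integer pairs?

descent: ρ → (13,6,-5)
descent: ρ → (-5,14,5)  [lands on river]
river: ρ → (5,16,-2)
river: ρ → (-2,16,5)
river: ρ → (5,14,-5)
river: ρ → (-5,16,2)
river: ρ → (2,16,-5)
closes: descent 2, river 6
min |a| on river = 2

2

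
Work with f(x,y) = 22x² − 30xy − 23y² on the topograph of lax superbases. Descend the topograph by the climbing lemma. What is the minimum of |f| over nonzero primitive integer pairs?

descent: ρ → (-23,30,22)  [lands on river]
river: ρ → (22,14,-31)
river: ρ → (-31,48,5)
river: ρ → (5,52,-11)
river: ρ → (-11,36,37)
river: ρ → (37,38,-10)
river: ρ → (-10,42,29)
river: ρ → (29,16,-23)
closes: descent 1, river 8
min |a| on river = 5

5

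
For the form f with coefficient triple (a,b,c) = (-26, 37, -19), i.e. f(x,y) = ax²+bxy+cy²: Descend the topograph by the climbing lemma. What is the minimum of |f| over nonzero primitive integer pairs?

translate: b→15 (≡-37 mod 52), so (26,-37,19)→(26,15,8)
flip: (26,15,8)→(8,-15,26)
translate: b→1 (≡-15 mod 16), so (8,-15,26)→(8,1,19)
reduced (well bottom): (8,1,19) with a≤c, −a<b≤a
well minimum |f| = |-8| = 8 (negative-definite)

8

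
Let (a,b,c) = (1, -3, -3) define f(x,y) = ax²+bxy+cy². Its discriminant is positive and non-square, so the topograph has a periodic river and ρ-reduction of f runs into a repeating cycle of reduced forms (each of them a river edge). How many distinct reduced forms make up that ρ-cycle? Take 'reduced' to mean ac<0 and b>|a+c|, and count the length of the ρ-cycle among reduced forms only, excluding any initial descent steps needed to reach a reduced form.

D = 21, ⌊√D⌋ = 4
descent: ρ → (-3,3,1)  [lands on river]
river: ρ → (1,3,-3)
ρ-cycle length = 2 (tail of 1 descent step not counted)

2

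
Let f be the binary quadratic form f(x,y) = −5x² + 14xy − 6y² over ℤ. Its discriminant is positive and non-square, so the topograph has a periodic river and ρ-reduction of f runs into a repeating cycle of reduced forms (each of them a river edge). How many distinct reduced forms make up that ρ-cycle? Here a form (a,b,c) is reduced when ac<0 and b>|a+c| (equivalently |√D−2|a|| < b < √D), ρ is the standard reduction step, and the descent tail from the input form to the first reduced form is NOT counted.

D = 76, ⌊√D⌋ = 8
descent: ρ → (-6,-2,3)
descent: ρ → (3,8,-1)  [lands on river]
river: ρ → (-1,8,3)
river: ρ → (3,4,-5)
river: ρ → (-5,6,2)
river: ρ → (2,6,-5)
river: ρ → (-5,4,3)
ρ-cycle length = 6 (tail of 2 descent steps not counted)

6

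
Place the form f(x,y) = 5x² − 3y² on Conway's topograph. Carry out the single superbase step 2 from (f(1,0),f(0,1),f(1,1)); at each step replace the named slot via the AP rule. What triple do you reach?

start (5,-3,2) = (f(1,0),f(0,1),f(1,1))
replace slot 2: 2·(5+2) − (-3) = 17 → (5,17,2)

5,17,2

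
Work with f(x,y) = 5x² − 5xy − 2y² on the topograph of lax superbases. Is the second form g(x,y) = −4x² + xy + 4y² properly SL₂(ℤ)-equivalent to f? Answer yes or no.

D₁ = 65, D₂ = 65
river cycle of f (length 6): (-2, 5, 5), (5, 5, -2), (-2, 7, 2), (2, 5, -5), (-5, 5, 2), (2, 7, -2)
river cycle of g (length 6): (4, 7, -1), (-1, 7, 4), (4, 1, -4), (-4, 7, 1), (1, 7, -4), (-4, 1, 4)
cycles differ ⇒ inequivalent

no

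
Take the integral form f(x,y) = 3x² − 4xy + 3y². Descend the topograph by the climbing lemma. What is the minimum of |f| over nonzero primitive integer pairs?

translate: b→2 (≡-4 mod 6), so (3,-4,3)→(3,2,2)
flip: (3,2,2)→(2,-2,3)
translate: b→2 (≡-2 mod 4), so (2,-2,3)→(2,2,3)
reduced (well bottom): (2,2,3) with a≤c, −a<b≤a
well minimum = a = 2

2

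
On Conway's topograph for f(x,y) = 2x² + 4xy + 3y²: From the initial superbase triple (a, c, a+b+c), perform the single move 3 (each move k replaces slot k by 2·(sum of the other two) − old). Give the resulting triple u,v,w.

start (2,3,9) = (f(1,0),f(0,1),f(1,1))
replace slot 3: 2·(2+3) − 9 = 1 → (2,3,1)

2,3,1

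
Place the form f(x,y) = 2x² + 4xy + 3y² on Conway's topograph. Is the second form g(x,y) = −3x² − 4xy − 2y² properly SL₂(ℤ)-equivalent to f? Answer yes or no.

D₁ = -8, D₂ = -8
f: translate: b→0 (≡4 mod 4), so (2,4,3)→(2,0,1)
f: flip: (2,0,1)→(1,0,2)
f: reduced (well bottom): (1,0,2) with a≤c, −a<b≤a
g is negative-definite; reduce −g:
−g: translate: b→-2 (≡4 mod 6), so (3,4,2)→(3,-2,1)
−g: flip: (3,-2,1)→(1,2,3)
−g: translate: b→0 (≡2 mod 2), so (1,2,3)→(1,0,2)
−g: reduced (well bottom): (1,0,2) with a≤c, −a<b≤a
flip sign back: reduced form of g is (-1,0,-2)
reduced forms (1, 0, 2) vs (-1, 0, -2) ⇒ inequivalent

no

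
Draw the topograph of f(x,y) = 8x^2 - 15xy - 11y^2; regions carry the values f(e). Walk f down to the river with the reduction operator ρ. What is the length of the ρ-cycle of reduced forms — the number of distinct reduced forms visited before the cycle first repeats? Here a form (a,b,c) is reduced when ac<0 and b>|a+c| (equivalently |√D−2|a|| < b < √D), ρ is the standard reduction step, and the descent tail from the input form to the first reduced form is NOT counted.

D = 577, ⌊√D⌋ = 24
descent: ρ → (-11,15,8)  [lands on river]
river: ρ → (8,17,-9)
river: ρ → (-9,19,6)
river: ρ → (6,17,-12)
river: ρ → (-12,7,11)
river: ρ → (11,15,-8)
river: ρ → (-8,17,9)
river: ρ → (9,19,-6)
river: ρ → (-6,17,12)
river: ρ → (12,7,-11)
ρ-cycle length = 10 (tail of 1 descent step not counted)

10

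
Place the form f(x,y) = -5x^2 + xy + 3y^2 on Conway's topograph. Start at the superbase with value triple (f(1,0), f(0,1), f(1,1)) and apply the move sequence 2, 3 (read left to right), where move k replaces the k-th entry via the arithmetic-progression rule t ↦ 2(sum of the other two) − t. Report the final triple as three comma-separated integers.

start (-5,3,-1) = (f(1,0),f(0,1),f(1,1))
replace slot 2: 2·((-5)+(-1)) − 3 = -15 → (-5,-15,-1)
replace slot 3: 2·((-5)+(-15)) − (-1) = -39 → (-5,-15,-39)

-5,-15,-39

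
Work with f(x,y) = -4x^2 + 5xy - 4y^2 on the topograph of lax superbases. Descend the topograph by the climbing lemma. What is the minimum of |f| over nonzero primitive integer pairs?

translate: b→3 (≡-5 mod 8), so (4,-5,4)→(4,3,3)
flip: (4,3,3)→(3,-3,4)
translate: b→3 (≡-3 mod 6), so (3,-3,4)→(3,3,4)
reduced (well bottom): (3,3,4) with a≤c, −a<b≤a
well minimum |f| = |-3| = 3 (negative-definite)

3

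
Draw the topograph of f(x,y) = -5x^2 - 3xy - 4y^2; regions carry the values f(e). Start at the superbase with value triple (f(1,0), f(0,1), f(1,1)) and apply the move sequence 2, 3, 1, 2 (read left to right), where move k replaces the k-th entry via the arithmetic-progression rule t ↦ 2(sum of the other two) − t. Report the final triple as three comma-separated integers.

start (-5,-4,-12) = (f(1,0),f(0,1),f(1,1))
replace slot 2: 2·((-5)+(-12)) − (-4) = -30 → (-5,-30,-12)
replace slot 3: 2·((-5)+(-30)) − (-12) = -58 → (-5,-30,-58)
replace slot 1: 2·((-30)+(-58)) − (-5) = -171 → (-171,-30,-58)
replace slot 2: 2·((-171)+(-58)) − (-30) = -428 → (-171,-428,-58)

-171,-428,-58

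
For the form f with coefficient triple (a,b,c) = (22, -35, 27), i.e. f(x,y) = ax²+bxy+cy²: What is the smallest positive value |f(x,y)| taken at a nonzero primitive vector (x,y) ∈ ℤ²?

translate: b→9 (≡-35 mod 44), so (22,-35,27)→(22,9,14)
flip: (22,9,14)→(14,-9,22)
reduced (well bottom): (14,-9,22) with a≤c, −a<b≤a
well minimum = a = 14

14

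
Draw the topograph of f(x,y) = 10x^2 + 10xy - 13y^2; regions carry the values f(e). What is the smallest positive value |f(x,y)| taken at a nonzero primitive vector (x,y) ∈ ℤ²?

river: ρ → (-13,16,7)
river: ρ → (7,12,-17)
river: ρ → (-17,22,2)
river: ρ → (2,22,-17)
river: ρ → (-17,12,7)
river: ρ → (7,16,-13)
river: ρ → (-13,10,10)
river: ρ → (10,10,-13)
closes: descent 0, river 8
min |a| on river = 2

2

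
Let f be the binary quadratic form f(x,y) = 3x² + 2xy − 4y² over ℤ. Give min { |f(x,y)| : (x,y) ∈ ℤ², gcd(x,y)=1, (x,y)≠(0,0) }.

river: ρ → (-4,6,1)
river: ρ → (1,6,-4)
river: ρ → (-4,2,3)
river: ρ → (3,4,-3)
river: ρ → (-3,2,4)
river: ρ → (4,6,-1)
river: ρ → (-1,6,4)
river: ρ → (4,2,-3)
river: ρ → (-3,4,3)
river: ρ → (3,2,-4)
closes: descent 0, river 10
min |a| on river = 1

1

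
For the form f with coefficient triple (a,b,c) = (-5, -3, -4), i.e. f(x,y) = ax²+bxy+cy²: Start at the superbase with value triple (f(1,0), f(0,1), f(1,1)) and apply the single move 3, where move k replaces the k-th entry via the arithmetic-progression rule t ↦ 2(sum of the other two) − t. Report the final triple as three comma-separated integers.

start (-5,-4,-12) = (f(1,0),f(0,1),f(1,1))
replace slot 3: 2·((-5)+(-4)) − (-12) = -6 → (-5,-4,-6)

-5,-4,-6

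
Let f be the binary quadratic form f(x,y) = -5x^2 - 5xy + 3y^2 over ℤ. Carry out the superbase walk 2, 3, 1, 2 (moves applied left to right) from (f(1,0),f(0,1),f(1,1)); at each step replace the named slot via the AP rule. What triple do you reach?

start (-5,3,-7) = (f(1,0),f(0,1),f(1,1))
replace slot 2: 2·((-5)+(-7)) − 3 = -27 → (-5,-27,-7)
replace slot 3: 2·((-5)+(-27)) − (-7) = -57 → (-5,-27,-57)
replace slot 1: 2·((-27)+(-57)) − (-5) = -163 → (-163,-27,-57)
replace slot 2: 2·((-163)+(-57)) − (-27) = -413 → (-163,-413,-57)

-163,-413,-57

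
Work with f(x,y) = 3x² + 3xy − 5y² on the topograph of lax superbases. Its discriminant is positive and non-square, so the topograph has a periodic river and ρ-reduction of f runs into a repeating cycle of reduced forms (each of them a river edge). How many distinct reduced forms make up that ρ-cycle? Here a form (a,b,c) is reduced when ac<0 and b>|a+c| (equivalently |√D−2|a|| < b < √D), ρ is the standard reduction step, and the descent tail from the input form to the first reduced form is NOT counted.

D = 69, ⌊√D⌋ = 8
river: ρ → (-5,7,1)
river: ρ → (1,7,-5)
river: ρ → (-5,3,3)
river: ρ → (3,3,-5)
ρ-cycle length = 4 (tail of 0 descent steps not counted)

4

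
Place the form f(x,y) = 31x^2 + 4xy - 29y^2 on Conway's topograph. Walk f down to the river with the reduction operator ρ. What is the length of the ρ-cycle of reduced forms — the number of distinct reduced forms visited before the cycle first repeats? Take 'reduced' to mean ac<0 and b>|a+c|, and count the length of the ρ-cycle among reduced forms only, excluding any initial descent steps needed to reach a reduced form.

D = 3612, ⌊√D⌋ = 60
river: ρ → (-29,54,6)
river: ρ → (6,54,-29)
river: ρ → (-29,4,31)
river: ρ → (31,58,-2)
river: ρ → (-2,58,31)
river: ρ → (31,4,-29)
ρ-cycle length = 6 (tail of 0 descent steps not counted)

6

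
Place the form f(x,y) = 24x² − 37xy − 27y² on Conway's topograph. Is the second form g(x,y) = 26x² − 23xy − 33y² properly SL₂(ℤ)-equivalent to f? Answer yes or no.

D₁ = 3961, D₂ = 3961
river cycle of f (length 90): (-27, 37, 24), (24, 59, -5), (-5, 61, 12), (12, 59, -10), (-10, 61, 6), (6, 59, -20), (-20, 61, 3), (3, 59, -40), (-40, 21, 22), (22, 23, -39), … (80 more)
river cycle of g (length 98): (-33, 23, 26), (26, 29, -30), (-30, 31, 25), (25, 19, -36), (-36, 53, 8), (8, 59, -15), (-15, 61, 4), (4, 59, -30), (-30, 61, 2), (2, 59, -60), … (88 more)
cycles differ ⇒ inequivalent

no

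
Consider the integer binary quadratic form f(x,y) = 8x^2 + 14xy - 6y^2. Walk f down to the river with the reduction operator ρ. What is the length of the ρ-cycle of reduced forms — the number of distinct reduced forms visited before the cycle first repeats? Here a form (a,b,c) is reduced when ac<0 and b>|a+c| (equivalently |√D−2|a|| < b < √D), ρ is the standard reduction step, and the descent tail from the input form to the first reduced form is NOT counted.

D = 388, ⌊√D⌋ = 19
river: ρ → (-6,10,12)
river: ρ → (12,14,-4)
river: ρ → (-4,18,4)
river: ρ → (4,14,-12)
river: ρ → (-12,10,6)
river: ρ → (6,14,-8)
river: ρ → (-8,18,2)
river: ρ → (2,18,-8)
river: ρ → (-8,14,6)
river: ρ → (6,10,-12)
river: ρ → (-12,14,4)
river: ρ → (4,18,-4)
river: ρ → (-4,14,12)
river: ρ → (12,10,-6)
river: ρ → (-6,14,8)
river: ρ → (8,18,-2)
river: ρ → (-2,18,8)
river: ρ → (8,14,-6)
ρ-cycle length = 18 (tail of 0 descent steps not counted)

18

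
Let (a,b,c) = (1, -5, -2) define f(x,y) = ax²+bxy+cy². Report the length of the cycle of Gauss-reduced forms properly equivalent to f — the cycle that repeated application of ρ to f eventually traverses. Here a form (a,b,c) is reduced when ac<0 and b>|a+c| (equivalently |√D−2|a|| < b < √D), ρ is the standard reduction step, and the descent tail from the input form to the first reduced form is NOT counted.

D = 33, ⌊√D⌋ = 5
descent: ρ → (-2,5,1)  [lands on river]
river: ρ → (1,5,-2)
river: ρ → (-2,3,3)
river: ρ → (3,3,-2)
ρ-cycle length = 4 (tail of 1 descent step not counted)

4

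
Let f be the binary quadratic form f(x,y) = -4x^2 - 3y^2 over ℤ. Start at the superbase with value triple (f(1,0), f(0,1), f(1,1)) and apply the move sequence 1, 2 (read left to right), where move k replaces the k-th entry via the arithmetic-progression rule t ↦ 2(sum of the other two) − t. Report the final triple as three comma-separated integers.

start (-4,-3,-7) = (f(1,0),f(0,1),f(1,1))
replace slot 1: 2·((-3)+(-7)) − (-4) = -16 → (-16,-3,-7)
replace slot 2: 2·((-16)+(-7)) − (-3) = -43 → (-16,-43,-7)

-16,-43,-7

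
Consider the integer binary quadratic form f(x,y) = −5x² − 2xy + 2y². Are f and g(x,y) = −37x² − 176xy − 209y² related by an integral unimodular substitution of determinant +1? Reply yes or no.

D₁ = 44, D₂ = 44
river cycle of f (length 2): (2, 6, -1), (-1, 6, 2)
river cycle of g (length 2): (2, 6, -1), (-1, 6, 2)
cycles coincide ⇒ equivalent

yes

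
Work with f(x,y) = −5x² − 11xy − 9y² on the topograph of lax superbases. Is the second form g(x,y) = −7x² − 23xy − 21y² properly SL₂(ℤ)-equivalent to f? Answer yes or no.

D₁ = -59, D₂ = -59
f is negative-definite; reduce −f:
−f: translate: b→1 (≡11 mod 10), so (5,11,9)→(5,1,3)
−f: flip: (5,1,3)→(3,-1,5)
−f: reduced (well bottom): (3,-1,5) with a≤c, −a<b≤a
flip sign back: reduced form of f is (-3,1,-5)
g is negative-definite; reduce −g:
−g: translate: b→-5 (≡23 mod 14), so (7,23,21)→(7,-5,3)
−g: flip: (7,-5,3)→(3,5,7)
−g: translate: b→-1 (≡5 mod 6), so (3,5,7)→(3,-1,5)
−g: reduced (well bottom): (3,-1,5) with a≤c, −a<b≤a
flip sign back: reduced form of g is (-3,1,-5)
reduced forms (-3, 1, -5) vs (-3, 1, -5) ⇒ equivalent

yes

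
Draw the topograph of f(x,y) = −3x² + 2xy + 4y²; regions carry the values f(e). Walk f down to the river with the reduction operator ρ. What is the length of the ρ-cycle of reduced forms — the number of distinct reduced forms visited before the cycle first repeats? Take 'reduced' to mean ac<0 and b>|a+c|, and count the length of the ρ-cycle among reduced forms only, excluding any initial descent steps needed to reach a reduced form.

D = 52, ⌊√D⌋ = 7
river: ρ → (4,6,-1)
river: ρ → (-1,6,4)
river: ρ → (4,2,-3)
river: ρ → (-3,4,3)
river: ρ → (3,2,-4)
river: ρ → (-4,6,1)
river: ρ → (1,6,-4)
river: ρ → (-4,2,3)
river: ρ → (3,4,-3)
river: ρ → (-3,2,4)
ρ-cycle length = 10 (tail of 0 descent steps not counted)

10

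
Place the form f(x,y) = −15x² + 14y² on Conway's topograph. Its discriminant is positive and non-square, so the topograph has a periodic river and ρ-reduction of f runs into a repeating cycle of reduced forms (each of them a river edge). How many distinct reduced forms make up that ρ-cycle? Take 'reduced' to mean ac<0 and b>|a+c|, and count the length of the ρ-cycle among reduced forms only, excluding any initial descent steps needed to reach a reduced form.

D = 840, ⌊√D⌋ = 28
descent: ρ → (14,28,-1)  [lands on river]
river: ρ → (-1,28,14)
ρ-cycle length = 2 (tail of 1 descent step not counted)

2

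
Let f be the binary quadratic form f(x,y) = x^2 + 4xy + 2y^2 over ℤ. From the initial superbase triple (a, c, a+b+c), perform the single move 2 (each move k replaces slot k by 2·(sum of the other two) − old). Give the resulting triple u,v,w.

start (1,2,7) = (f(1,0),f(0,1),f(1,1))
replace slot 2: 2·(1+7) − 2 = 14 → (1,14,7)

1,14,7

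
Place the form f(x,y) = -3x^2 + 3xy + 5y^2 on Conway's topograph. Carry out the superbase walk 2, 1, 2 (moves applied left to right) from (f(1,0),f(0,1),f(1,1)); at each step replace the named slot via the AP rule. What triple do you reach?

start (-3,5,5) = (f(1,0),f(0,1),f(1,1))
replace slot 2: 2·((-3)+5) − 5 = -1 → (-3,-1,5)
replace slot 1: 2·((-1)+5) − (-3) = 11 → (11,-1,5)
replace slot 2: 2·(11+5) − (-1) = 33 → (11,33,5)

11,33,5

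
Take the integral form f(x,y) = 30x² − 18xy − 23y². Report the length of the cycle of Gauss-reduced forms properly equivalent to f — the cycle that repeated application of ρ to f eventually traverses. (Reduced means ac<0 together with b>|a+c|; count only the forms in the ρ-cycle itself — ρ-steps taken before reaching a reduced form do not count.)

D = 3084, ⌊√D⌋ = 55
descent: ρ → (-23,18,30)  [lands on river]
river: ρ → (30,42,-11)
river: ρ → (-11,46,22)
river: ρ → (22,42,-15)
river: ρ → (-15,48,13)
river: ρ → (13,30,-42)
river: ρ → (-42,54,1)
river: ρ → (1,54,-42)
river: ρ → (-42,30,13)
river: ρ → (13,48,-15)
river: ρ → (-15,42,22)
river: ρ → (22,46,-11)
river: ρ → (-11,42,30)
river: ρ → (30,18,-23)
river: ρ → (-23,28,25)
river: ρ → (25,22,-26)
river: ρ → (-26,30,21)
river: ρ → (21,54,-2)
river: ρ → (-2,54,21)
river: ρ → (21,30,-26)
river: ρ → (-26,22,25)
river: ρ → (25,28,-23)
ρ-cycle length = 22 (tail of 1 descent step not counted)

22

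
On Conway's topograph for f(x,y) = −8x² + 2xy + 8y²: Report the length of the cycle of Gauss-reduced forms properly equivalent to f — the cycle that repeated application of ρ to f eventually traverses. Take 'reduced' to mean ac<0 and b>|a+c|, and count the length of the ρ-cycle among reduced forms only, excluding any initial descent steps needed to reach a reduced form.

D = 260, ⌊√D⌋ = 16
river: ρ → (8,14,-2)
river: ρ → (-2,14,8)
river: ρ → (8,2,-8)
river: ρ → (-8,14,2)
river: ρ → (2,14,-8)
river: ρ → (-8,2,8)
ρ-cycle length = 6 (tail of 0 descent steps not counted)

6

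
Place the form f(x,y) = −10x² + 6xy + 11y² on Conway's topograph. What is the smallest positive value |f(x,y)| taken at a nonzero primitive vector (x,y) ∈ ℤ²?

river: ρ → (11,16,-5)
river: ρ → (-5,14,14)
river: ρ → (14,14,-5)
river: ρ → (-5,16,11)
river: ρ → (11,6,-10)
river: ρ → (-10,14,7)
river: ρ → (7,14,-10)
river: ρ → (-10,6,11)
closes: descent 0, river 8
min |a| on river = 5

5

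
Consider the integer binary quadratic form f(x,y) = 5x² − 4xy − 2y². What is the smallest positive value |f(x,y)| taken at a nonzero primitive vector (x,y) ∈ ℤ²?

descent: ρ → (-2,4,5)  [lands on river]
river: ρ → (5,6,-1)
river: ρ → (-1,6,5)
river: ρ → (5,4,-2)
closes: descent 1, river 4
min |a| on river = 1

1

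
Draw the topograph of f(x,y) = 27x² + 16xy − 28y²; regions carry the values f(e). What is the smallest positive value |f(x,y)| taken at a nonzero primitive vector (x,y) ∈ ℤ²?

river: ρ → (-28,40,15)
river: ρ → (15,50,-13)
river: ρ → (-13,54,7)
river: ρ → (7,44,-48)
river: ρ → (-48,52,3)
river: ρ → (3,56,-12)
river: ρ → (-12,40,35)
river: ρ → (35,30,-17)
river: ρ → (-17,38,27)
river: ρ → (27,16,-28)
closes: descent 0, river 10
min |a| on river = 3

3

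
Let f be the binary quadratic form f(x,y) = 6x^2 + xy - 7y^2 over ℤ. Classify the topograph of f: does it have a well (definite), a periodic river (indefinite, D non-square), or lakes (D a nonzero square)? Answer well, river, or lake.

D = b²−4ac = 1² − 4·6·(-7) = 169
D = 13² is a perfect square ⇒ form factors over ℤ ⇒ lakes

lake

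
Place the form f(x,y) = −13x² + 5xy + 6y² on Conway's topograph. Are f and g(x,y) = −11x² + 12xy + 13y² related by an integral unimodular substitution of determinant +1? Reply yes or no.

D₁ = 337, D₂ = 716
discriminants differ ⇒ not SL₂(ℤ)-equivalent

no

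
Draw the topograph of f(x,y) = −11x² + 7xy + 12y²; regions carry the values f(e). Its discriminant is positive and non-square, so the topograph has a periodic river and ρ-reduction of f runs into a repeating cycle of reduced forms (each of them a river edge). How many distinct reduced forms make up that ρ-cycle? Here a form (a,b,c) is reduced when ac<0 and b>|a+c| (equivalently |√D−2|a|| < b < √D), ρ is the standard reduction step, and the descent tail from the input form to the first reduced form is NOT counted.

D = 577, ⌊√D⌋ = 24
river: ρ → (12,17,-6)
river: ρ → (-6,19,9)
river: ρ → (9,17,-8)
river: ρ → (-8,15,11)
river: ρ → (11,7,-12)
river: ρ → (-12,17,6)
river: ρ → (6,19,-9)
river: ρ → (-9,17,8)
river: ρ → (8,15,-11)
river: ρ → (-11,7,12)
ρ-cycle length = 10 (tail of 0 descent steps not counted)

10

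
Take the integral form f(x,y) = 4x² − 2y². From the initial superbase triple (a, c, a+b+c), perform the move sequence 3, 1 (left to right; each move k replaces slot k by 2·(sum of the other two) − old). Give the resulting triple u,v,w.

start (4,-2,2) = (f(1,0),f(0,1),f(1,1))
replace slot 3: 2·(4+(-2)) − 2 = 2 → (4,-2,2)
replace slot 1: 2·((-2)+2) − 4 = -4 → (-4,-2,2)

-4,-2,2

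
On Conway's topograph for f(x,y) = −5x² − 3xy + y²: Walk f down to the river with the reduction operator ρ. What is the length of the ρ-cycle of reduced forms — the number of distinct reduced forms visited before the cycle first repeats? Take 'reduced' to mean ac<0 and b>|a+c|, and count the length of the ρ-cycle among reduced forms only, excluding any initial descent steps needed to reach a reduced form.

D = 29, ⌊√D⌋ = 5
descent: ρ → (1,5,-1)  [lands on river]
river: ρ → (-1,5,1)
ρ-cycle length = 2 (tail of 1 descent step not counted)

2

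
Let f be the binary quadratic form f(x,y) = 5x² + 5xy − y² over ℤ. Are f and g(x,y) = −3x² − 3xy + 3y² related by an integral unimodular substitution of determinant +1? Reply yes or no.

D₁ = 45, D₂ = 45
river cycle of f (length 2): (-1, 5, 5), (5, 5, -1)
river cycle of g (length 2): (3, 3, -3), (-3, 3, 3)
cycles differ ⇒ inequivalent

no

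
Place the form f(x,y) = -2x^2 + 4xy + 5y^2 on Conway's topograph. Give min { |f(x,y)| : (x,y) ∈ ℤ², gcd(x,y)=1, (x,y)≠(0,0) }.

river: ρ → (5,6,-1)
river: ρ → (-1,6,5)
river: ρ → (5,4,-2)
river: ρ → (-2,4,5)
closes: descent 0, river 4
min |a| on river = 1

1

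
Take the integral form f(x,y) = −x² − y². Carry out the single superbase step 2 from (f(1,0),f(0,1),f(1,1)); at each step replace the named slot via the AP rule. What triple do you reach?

start (-1,-1,-2) = (f(1,0),f(0,1),f(1,1))
replace slot 2: 2·((-1)+(-2)) − (-1) = -5 → (-1,-5,-2)

-1,-5,-2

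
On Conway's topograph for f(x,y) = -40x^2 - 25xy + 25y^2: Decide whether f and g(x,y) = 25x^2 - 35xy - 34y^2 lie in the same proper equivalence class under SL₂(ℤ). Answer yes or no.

D₁ = 4625, D₂ = 4625
river cycle of f (length 10): (25, 25, -40), (-40, 55, 10), (10, 65, -10), (-10, 55, 40), (40, 25, -25), (-25, 25, 40), (40, 55, -10), (-10, 65, 10), (10, 55, -40), (-40, 25, 25)
river cycle of g (length 10): (-34, 35, 25), (25, 65, -4), (-4, 63, 41), (41, 19, -26), (-26, 33, 34), (34, 35, -25), (-25, 65, 4), (4, 63, -41), (-41, 19, 26), (26, 33, -34)
cycles differ ⇒ inequivalent

no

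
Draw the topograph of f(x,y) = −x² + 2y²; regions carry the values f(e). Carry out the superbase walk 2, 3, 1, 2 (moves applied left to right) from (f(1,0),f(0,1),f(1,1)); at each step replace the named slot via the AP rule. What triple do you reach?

start (-1,2,1) = (f(1,0),f(0,1),f(1,1))
replace slot 2: 2·((-1)+1) − 2 = -2 → (-1,-2,1)
replace slot 3: 2·((-1)+(-2)) − 1 = -7 → (-1,-2,-7)
replace slot 1: 2·((-2)+(-7)) − (-1) = -17 → (-17,-2,-7)
replace slot 2: 2·((-17)+(-7)) − (-2) = -46 → (-17,-46,-7)

-17,-46,-7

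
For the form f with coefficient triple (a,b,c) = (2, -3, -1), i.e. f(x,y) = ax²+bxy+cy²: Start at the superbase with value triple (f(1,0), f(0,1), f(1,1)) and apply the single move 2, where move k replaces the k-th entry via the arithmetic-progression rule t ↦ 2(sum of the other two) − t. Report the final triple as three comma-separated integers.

start (2,-1,-2) = (f(1,0),f(0,1),f(1,1))
replace slot 2: 2·(2+(-2)) − (-1) = 1 → (2,1,-2)

2,1,-2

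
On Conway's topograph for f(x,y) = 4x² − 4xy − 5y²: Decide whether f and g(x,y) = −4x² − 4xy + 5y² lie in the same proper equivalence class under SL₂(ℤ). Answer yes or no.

D₁ = 96, D₂ = 96
river cycle of f (length 4): (-5, 4, 4), (4, 4, -5), (-5, 6, 3), (3, 6, -5)
river cycle of g (length 4): (5, 4, -4), (-4, 4, 5), (5, 6, -3), (-3, 6, 5)
cycles differ ⇒ inequivalent

no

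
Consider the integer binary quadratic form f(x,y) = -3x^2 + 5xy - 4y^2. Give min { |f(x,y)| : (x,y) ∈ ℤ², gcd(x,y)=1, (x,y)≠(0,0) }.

translate: b→1 (≡-5 mod 6), so (3,-5,4)→(3,1,2)
flip: (3,1,2)→(2,-1,3)
reduced (well bottom): (2,-1,3) with a≤c, −a<b≤a
well minimum |f| = |-2| = 2 (negative-definite)

2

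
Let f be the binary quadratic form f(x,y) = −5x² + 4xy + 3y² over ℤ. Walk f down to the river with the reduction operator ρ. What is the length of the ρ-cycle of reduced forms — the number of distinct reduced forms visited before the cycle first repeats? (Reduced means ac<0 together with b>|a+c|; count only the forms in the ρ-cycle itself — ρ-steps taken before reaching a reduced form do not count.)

D = 76, ⌊√D⌋ = 8
river: ρ → (3,8,-1)
river: ρ → (-1,8,3)
river: ρ → (3,4,-5)
river: ρ → (-5,6,2)
river: ρ → (2,6,-5)
river: ρ → (-5,4,3)
ρ-cycle length = 6 (tail of 0 descent steps not counted)

6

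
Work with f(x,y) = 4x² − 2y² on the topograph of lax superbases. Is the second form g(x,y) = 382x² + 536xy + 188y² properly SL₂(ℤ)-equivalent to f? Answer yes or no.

D₁ = 32, D₂ = 32
river cycle of f (length 2): (-2, 4, 2), (2, 4, -2)
river cycle of g (length 2): (-2, 4, 2), (2, 4, -2)
cycles coincide ⇒ equivalent

yes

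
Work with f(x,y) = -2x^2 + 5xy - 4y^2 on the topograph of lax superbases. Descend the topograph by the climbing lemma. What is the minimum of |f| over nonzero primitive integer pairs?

translate: b→-1 (≡-5 mod 4), so (2,-5,4)→(2,-1,1)
flip: (2,-1,1)→(1,1,2)
reduced (well bottom): (1,1,2) with a≤c, −a<b≤a
well minimum |f| = |-1| = 1 (negative-definite)

1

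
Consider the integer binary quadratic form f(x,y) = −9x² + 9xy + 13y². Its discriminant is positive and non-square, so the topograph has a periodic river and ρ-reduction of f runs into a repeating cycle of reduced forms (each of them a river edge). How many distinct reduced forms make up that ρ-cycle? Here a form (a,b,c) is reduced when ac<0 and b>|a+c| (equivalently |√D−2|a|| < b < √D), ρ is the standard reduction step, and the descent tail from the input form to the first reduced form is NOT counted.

D = 549, ⌊√D⌋ = 23
river: ρ → (13,17,-5)
river: ρ → (-5,23,1)
river: ρ → (1,23,-5)
river: ρ → (-5,17,13)
river: ρ → (13,9,-9)
river: ρ → (-9,9,13)
ρ-cycle length = 6 (tail of 0 descent steps not counted)

6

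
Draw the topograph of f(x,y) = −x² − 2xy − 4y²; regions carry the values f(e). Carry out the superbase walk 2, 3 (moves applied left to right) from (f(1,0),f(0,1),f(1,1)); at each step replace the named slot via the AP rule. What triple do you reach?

start (-1,-4,-7) = (f(1,0),f(0,1),f(1,1))
replace slot 2: 2·((-1)+(-7)) − (-4) = -12 → (-1,-12,-7)
replace slot 3: 2·((-1)+(-12)) − (-7) = -19 → (-1,-12,-19)

-1,-12,-19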